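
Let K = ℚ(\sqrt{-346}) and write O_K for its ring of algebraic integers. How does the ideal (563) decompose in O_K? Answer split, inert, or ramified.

-346 mod 4 = 2, hence disc K = 4·(-346) = -1384 and O_K = ℤ[√-346].
Since gcd(563, -1384) = 1 the prime 563 does not ramify.
(-346/563) = 217^281 mod 563 = 562, giving Legendre symbol -1.
d is a non-residue mod p, hence 563 remains inert in O_K.

inert — (563) stays prime in O_K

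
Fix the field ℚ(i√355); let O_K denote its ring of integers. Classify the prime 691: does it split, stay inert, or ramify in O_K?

remains prime (inert)

Since -355 ≡ 1 mod 4, the ring of integers is ℤ[(1+√-355)/2] with discriminant -355.
691 ∤ -355, so 691 is unramified.
Compute (-355/691) via Euler: 336^((691-1)/2) mod 691 = 690, so (-355/691) = -1.
Legendre symbol -1 ⇒ 691 is inert.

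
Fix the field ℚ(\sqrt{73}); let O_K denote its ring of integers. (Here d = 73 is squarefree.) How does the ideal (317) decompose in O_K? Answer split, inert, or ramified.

split

Since 73 ≡ 1 mod 4, the ring of integers is ℤ[(1+√73)/2] with discriminant 73.
317 ∤ 73, so 317 is unramified.
Legendre symbol by Euler's criterion: (73/317) ≡ 73^158 ≡ 1 (mod 317), i.e. (73/317) = 1.
Legendre symbol 1 ⇒ 317 is split.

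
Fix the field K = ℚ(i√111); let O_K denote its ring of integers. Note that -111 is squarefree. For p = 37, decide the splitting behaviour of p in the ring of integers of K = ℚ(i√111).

Since -111 ≡ 1 mod 4, the ring of integers is ℤ[(1+√-111)/2] with discriminant -111.
37 divides disc(K) = -111, so 37 ramifies.

ramifies in O_K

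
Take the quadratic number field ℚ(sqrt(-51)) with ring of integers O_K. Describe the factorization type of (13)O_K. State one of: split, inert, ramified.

d = -51 ≡ 1 (mod 4), so O_K = ℤ[(1+√-51)/2] and disc(K) = d = -51.
13 ∤ -51, so 13 is unramified.
Legendre symbol by Euler's criterion: (-51/13) ≡ (-51)^6 ≡ 1 (mod 13), i.e. (-51/13) = 1.
Legendre symbol 1 ⇒ 13 is split.

13 splits in O_K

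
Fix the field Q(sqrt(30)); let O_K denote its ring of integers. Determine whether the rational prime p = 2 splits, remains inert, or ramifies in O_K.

d = 30 ≡ 2 (mod 4), so O_K = ℤ[√30] and disc(K) = 4d = 120.
disc(K) = 120 = 2·60, so p = 2 is ramified.

ramifies in O_K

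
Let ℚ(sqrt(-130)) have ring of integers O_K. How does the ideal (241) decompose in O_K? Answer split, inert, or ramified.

d = -130 ≡ 2 (mod 4), so O_K = ℤ[√-130] and disc(K) = 4d = -520.
Since gcd(241, -520) = 1 the prime 241 does not ramify.
Euler's criterion: (-130)^120 mod 241 = 240. Thus (-130|241) = -1.
d is a non-residue mod p, hence 241 remains inert in O_K.

241 remains inert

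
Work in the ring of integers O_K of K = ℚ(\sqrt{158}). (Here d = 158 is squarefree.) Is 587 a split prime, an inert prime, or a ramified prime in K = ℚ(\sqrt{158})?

inert

Since 158 ≢ 1 mod 4, the ring of integers is ℤ[√158] with discriminant 4·158 = 632.
587 ∤ 632, so 587 is unramified.
Compute (158/587) via Euler: 158^((587-1)/2) mod 587 = 586, so (158/587) = -1.
(158/587) = -1, so 587 is inert.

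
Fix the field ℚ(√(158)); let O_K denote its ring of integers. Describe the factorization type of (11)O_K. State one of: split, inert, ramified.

d = 158 ≡ 2 (mod 4), so O_K = ℤ[√158] and disc(K) = 4d = 632.
disc(K) = 632 is not divisible by 11; 11 is unramified.
Legendre symbol by Euler's criterion: (158/11) ≡ 158^5 ≡ 1 (mod 11), i.e. (158/11) = 1.
(158/11) = 1, so 11 splits.

split — (11) = 𝔭₁𝔭₂ with 𝔭₁ ≠ 𝔭₂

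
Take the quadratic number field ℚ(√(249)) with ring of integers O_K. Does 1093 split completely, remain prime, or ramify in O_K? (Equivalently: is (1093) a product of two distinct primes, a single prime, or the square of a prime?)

p is inert

d = 249 ≡ 1 (mod 4), so O_K = ℤ[(1+√249)/2] and disc(K) = d = 249.
Since gcd(1093, 249) = 1 the prime 1093 does not ramify.
(249/1093) = 249^546 mod 1093 = 1092, giving Legendre symbol -1.
(249/1093) = -1, so 1093 is inert.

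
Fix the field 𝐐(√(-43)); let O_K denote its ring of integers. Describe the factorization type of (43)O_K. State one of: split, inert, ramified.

d = -43 ≡ 1 (mod 4), so O_K = ℤ[(1+√-43)/2] and disc(K) = d = -43.
43 divides disc(K) = -43, so 43 ramifies.

ramified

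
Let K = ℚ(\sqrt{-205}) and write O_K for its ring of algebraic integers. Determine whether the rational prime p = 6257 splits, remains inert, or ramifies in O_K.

inert — (6257) stays prime in O_K

-205 mod 4 = 3, hence disc K = 4·(-205) = -820 and O_K = ℤ[√-205].
disc(K) = -820 is not divisible by 6257; 6257 is unramified.
(-205/6257) = 6052^3128 mod 6257 = 6256, giving Legendre symbol -1.
(-205/6257) = -1, so 6257 is inert.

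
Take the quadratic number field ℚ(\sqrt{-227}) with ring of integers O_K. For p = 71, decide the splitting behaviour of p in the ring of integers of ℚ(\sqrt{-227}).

Since -227 ≡ 1 mod 4, the ring of integers is ℤ[(1+√-227)/2] with discriminant -227.
Since gcd(71, -227) = 1 the prime 71 does not ramify.
Compute (-227/71) via Euler: 57^((71-1)/2) mod 71 = 1, so (-227/71) = 1.
d is a quadratic residue mod p, hence 71 splits in O_K.

71 splits in O_K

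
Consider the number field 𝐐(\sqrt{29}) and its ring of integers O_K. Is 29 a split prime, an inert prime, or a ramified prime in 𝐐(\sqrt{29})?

d = 29 ≡ 1 (mod 4), so O_K = ℤ[(1+√29)/2] and disc(K) = d = 29.
disc(K) = 29 = 29·1, so p = 29 is ramified.

p ramifies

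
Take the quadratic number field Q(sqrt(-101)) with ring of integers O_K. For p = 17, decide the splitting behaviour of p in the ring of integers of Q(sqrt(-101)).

p splits

d = -101 ≡ 3 (mod 4), so O_K = ℤ[√-101] and disc(K) = 4d = -404.
17 ∤ -404, so 17 is unramified.
Legendre symbol by Euler's criterion: (-101/17) ≡ (-101)^8 ≡ 1 (mod 17), i.e. (-101/17) = 1.
Legendre symbol 1 ⇒ 17 is split.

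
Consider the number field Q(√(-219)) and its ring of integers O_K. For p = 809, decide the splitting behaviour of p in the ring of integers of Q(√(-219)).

d = -219 ≡ 1 (mod 4), so O_K = ℤ[(1+√-219)/2] and disc(K) = d = -219.
809 ∤ -219, so 809 is unramified.
(-219/809) = 590^404 mod 809 = 808, giving Legendre symbol -1.
Legendre symbol -1 ⇒ 809 is inert.

remains prime (inert)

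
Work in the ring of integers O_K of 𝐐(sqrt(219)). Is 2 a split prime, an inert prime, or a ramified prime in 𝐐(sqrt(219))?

d = 219 ≡ 3 (mod 4), so O_K = ℤ[√219] and disc(K) = 4d = 876.
2 divides disc(K) = 876, so 2 ramifies.

ramified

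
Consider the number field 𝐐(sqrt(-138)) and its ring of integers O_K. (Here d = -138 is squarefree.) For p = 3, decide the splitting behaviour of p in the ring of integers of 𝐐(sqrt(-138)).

d = -138 ≡ 2 (mod 4), so O_K = ℤ[√-138] and disc(K) = 4d = -552.
Ramification test: 3 | -552. The prime 3 ramifies in K.

ramified — (3) = 𝔭²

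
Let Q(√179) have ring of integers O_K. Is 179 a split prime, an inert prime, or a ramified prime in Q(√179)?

ramified — (179) = 𝔭²

d = 179 ≡ 3 (mod 4), so O_K = ℤ[√179] and disc(K) = 4d = 716.
179 divides disc(K) = 716, so 179 ramifies.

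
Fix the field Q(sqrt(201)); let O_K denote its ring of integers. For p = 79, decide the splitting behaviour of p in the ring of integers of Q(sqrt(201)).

inert

Since 201 ≡ 1 mod 4, the ring of integers is ℤ[(1+√201)/2] with discriminant 201.
disc(K) = 201 is not divisible by 79; 79 is unramified.
(201/79) = 43^39 mod 79 = 78, giving Legendre symbol -1.
(201/79) = -1, so 79 is inert.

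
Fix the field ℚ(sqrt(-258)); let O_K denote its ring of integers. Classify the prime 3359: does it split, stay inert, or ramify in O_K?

-258 mod 4 = 2, hence disc K = 4·(-258) = -1032 and O_K = ℤ[√-258].
disc(K) = -1032 is not divisible by 3359; 3359 is unramified.
Legendre symbol by Euler's criterion: (-258/3359) ≡ (-258)^1679 ≡ 3358 (mod 3359), i.e. (-258/3359) = -1.
d is a non-residue mod p, hence 3359 remains inert in O_K.

inert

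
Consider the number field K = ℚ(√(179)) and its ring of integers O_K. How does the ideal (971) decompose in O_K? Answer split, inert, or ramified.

inert

179 mod 4 = 3, hence disc K = 4·179 = 716 and O_K = ℤ[√179].
disc(K) = 716 is not divisible by 971; 971 is unramified.
Euler's criterion: 179^485 mod 971 = 970. Thus (179|971) = -1.
(179/971) = -1, so 971 is inert.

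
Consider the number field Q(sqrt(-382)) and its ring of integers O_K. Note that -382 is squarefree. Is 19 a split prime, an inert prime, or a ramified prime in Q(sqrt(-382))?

d = -382 ≡ 2 (mod 4), so O_K = ℤ[√-382] and disc(K) = 4d = -1528.
Since gcd(19, -1528) = 1 the prime 19 does not ramify.
(-382/19) = 17^9 mod 19 = 1, giving Legendre symbol 1.
(-382/19) = 1, so 19 splits.

p splits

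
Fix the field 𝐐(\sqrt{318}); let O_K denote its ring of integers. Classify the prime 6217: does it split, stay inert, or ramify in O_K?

6217 splits in O_K

Since 318 ≢ 1 mod 4, the ring of integers is ℤ[√318] with discriminant 4·318 = 1272.
6217 ∤ 1272, so 6217 is unramified.
Legendre symbol by Euler's criterion: (318/6217) ≡ 318^3108 ≡ 1 (mod 6217), i.e. (318/6217) = 1.
d is a quadratic residue mod p, hence 6217 splits in O_K.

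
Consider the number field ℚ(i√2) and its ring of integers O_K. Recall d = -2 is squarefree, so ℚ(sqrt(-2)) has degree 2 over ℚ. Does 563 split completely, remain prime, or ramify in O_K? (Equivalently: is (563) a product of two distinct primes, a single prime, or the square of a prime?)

-2 mod 4 = 2, hence disc K = 4·(-2) = -8 and O_K = ℤ[√-2].
563 ∤ -8, so 563 is unramified.
Compute (-2/563) via Euler: 561^((563-1)/2) mod 563 = 1, so (-2/563) = 1.
(-2/563) = 1, so 563 splits.

split — (563) = 𝔭₁𝔭₂ with 𝔭₁ ≠ 𝔭₂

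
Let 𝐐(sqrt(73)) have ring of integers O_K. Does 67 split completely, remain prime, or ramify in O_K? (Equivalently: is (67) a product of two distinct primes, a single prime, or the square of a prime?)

split

d = 73 ≡ 1 (mod 4), so O_K = ℤ[(1+√73)/2] and disc(K) = d = 73.
disc(K) = 73 is not divisible by 67; 67 is unramified.
Compute (73/67) via Euler: 6^((67-1)/2) mod 67 = 1, so (73/67) = 1.
d is a quadratic residue mod p, hence 67 splits in O_K.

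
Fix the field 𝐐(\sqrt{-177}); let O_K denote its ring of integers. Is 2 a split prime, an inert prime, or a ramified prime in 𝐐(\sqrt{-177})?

p ramifies

Since -177 ≢ 1 mod 4, the ring of integers is ℤ[√-177] with discriminant 4·(-177) = -708.
disc(K) = -708 = 2·(-354), so p = 2 is ramified.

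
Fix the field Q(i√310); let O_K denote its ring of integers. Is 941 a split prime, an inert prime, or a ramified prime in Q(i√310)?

split

Since -310 ≢ 1 mod 4, the ring of integers is ℤ[√-310] with discriminant 4·(-310) = -1240.
941 ∤ -1240, so 941 is unramified.
Compute (-310/941) via Euler: 631^((941-1)/2) mod 941 = 1, so (-310/941) = 1.
Legendre symbol 1 ⇒ 941 is split.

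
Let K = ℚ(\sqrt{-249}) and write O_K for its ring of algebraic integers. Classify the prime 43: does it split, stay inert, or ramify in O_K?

-249 mod 4 = 3, hence disc K = 4·(-249) = -996 and O_K = ℤ[√-249].
disc(K) = -996 is not divisible by 43; 43 is unramified.
Legendre symbol by Euler's criterion: (-249/43) ≡ (-249)^21 ≡ 1 (mod 43), i.e. (-249/43) = 1.
d is a quadratic residue mod p, hence 43 splits in O_K.

split — (43) = 𝔭₁𝔭₂ with 𝔭₁ ≠ 𝔭₂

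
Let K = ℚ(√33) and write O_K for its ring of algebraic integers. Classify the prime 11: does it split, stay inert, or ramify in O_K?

Since 33 ≡ 1 mod 4, the ring of integers is ℤ[(1+√33)/2] with discriminant 33.
11 divides disc(K) = 33, so 11 ramifies.

ramifies in O_K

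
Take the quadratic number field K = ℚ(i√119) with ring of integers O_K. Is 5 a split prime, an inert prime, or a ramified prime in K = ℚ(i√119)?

splits completely

-119 mod 4 = 1, hence disc K = -119 and O_K = ℤ[(1+√-119)/2].
disc(K) = -119 is not divisible by 5; 5 is unramified.
Euler's criterion: (-119)^2 mod 5 = 1. Thus (-119|5) = 1.
(-119/5) = 1, so 5 splits.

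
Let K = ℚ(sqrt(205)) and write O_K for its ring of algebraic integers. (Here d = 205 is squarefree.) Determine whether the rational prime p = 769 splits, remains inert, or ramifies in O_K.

d = 205 ≡ 1 (mod 4), so O_K = ℤ[(1+√205)/2] and disc(K) = d = 205.
disc(K) = 205 is not divisible by 769; 769 is unramified.
Compute (205/769) via Euler: 205^((769-1)/2) mod 769 = 1, so (205/769) = 1.
Legendre symbol 1 ⇒ 769 is split.

split — (769) = 𝔭₁𝔭₂ with 𝔭₁ ≠ 𝔭₂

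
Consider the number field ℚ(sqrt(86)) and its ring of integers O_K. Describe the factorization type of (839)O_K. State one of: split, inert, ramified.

d = 86 ≡ 2 (mod 4), so O_K = ℤ[√86] and disc(K) = 4d = 344.
disc(K) = 344 is not divisible by 839; 839 is unramified.
Euler's criterion: 86^419 mod 839 = 1. Thus (86|839) = 1.
d is a quadratic residue mod p, hence 839 splits in O_K.

p splits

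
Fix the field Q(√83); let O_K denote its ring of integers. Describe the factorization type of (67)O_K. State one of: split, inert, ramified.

83 mod 4 = 3, hence disc K = 4·83 = 332 and O_K = ℤ[√83].
67 ∤ 332, so 67 is unramified.
Euler's criterion: 83^33 mod 67 = 1. Thus (83|67) = 1.
d is a quadratic residue mod p, hence 67 splits in O_K.

p splits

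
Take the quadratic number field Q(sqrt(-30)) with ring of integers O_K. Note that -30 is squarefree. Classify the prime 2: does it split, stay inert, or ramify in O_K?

Since -30 ≢ 1 mod 4, the ring of integers is ℤ[√-30] with discriminant 4·(-30) = -120.
2 divides disc(K) = -120, so 2 ramifies.

2 is ramified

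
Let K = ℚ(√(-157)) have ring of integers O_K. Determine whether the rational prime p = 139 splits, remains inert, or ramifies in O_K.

-157 mod 4 = 3, hence disc K = 4·(-157) = -628 and O_K = ℤ[√-157].
Since gcd(139, -628) = 1 the prime 139 does not ramify.
(-157/139) = 121^69 mod 139 = 1, giving Legendre symbol 1.
Legendre symbol 1 ⇒ 139 is split.

p splits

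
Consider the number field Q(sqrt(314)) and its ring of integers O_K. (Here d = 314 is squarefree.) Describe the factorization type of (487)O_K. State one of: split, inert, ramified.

314 mod 4 = 2, hence disc K = 4·314 = 1256 and O_K = ℤ[√314].
487 ∤ 1256, so 487 is unramified.
(314/487) = 314^243 mod 487 = 1, giving Legendre symbol 1.
Legendre symbol 1 ⇒ 487 is split.

split — (487) = 𝔭₁𝔭₂ with 𝔭₁ ≠ 𝔭₂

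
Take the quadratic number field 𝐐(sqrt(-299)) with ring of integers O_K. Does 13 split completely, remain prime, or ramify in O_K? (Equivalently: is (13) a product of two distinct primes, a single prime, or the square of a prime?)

d = -299 ≡ 1 (mod 4), so O_K = ℤ[(1+√-299)/2] and disc(K) = d = -299.
13 divides disc(K) = -299, so 13 ramifies.

ramified — (13) = 𝔭²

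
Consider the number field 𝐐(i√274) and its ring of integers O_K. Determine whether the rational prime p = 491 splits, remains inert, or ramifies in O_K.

d = -274 ≡ 2 (mod 4), so O_K = ℤ[√-274] and disc(K) = 4d = -1096.
disc(K) = -1096 is not divisible by 491; 491 is unramified.
Compute (-274/491) via Euler: 217^((491-1)/2) mod 491 = 490, so (-274/491) = -1.
d is a non-residue mod p, hence 491 remains inert in O_K.

inert — (491) stays prime in O_K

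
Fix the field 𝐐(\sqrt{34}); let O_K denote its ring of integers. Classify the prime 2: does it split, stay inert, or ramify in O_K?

2 is ramified

d = 34 ≡ 2 (mod 4), so O_K = ℤ[√34] and disc(K) = 4d = 136.
Ramification test: 2 | 136. The prime 2 ramifies in K.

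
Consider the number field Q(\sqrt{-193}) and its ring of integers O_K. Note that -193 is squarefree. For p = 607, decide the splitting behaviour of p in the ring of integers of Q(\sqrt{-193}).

inert — (607) stays prime in O_K

Since -193 ≢ 1 mod 4, the ring of integers is ℤ[√-193] with discriminant 4·(-193) = -772.
Since gcd(607, -772) = 1 the prime 607 does not ramify.
Compute (-193/607) via Euler: 414^((607-1)/2) mod 607 = 606, so (-193/607) = -1.
Legendre symbol -1 ⇒ 607 is inert.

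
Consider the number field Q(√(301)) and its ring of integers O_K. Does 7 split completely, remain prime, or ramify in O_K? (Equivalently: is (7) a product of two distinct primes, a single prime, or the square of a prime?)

301 mod 4 = 1, hence disc K = 301 and O_K = ℤ[(1+√301)/2].
Ramification test: 7 | 301. The prime 7 ramifies in K.

p ramifies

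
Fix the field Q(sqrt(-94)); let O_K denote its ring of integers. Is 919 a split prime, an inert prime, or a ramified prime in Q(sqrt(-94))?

inert

d = -94 ≡ 2 (mod 4), so O_K = ℤ[√-94] and disc(K) = 4d = -376.
919 ∤ -376, so 919 is unramified.
Compute (-94/919) via Euler: 825^((919-1)/2) mod 919 = 918, so (-94/919) = -1.
d is a non-residue mod p, hence 919 remains inert in O_K.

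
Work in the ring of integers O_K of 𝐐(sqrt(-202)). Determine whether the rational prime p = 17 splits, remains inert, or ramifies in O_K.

Since -202 ≢ 1 mod 4, the ring of integers is ℤ[√-202] with discriminant 4·(-202) = -808.
Since gcd(17, -808) = 1 the prime 17 does not ramify.
Compute (-202/17) via Euler: 2^((17-1)/2) mod 17 = 1, so (-202/17) = 1.
Legendre symbol 1 ⇒ 17 is split.

split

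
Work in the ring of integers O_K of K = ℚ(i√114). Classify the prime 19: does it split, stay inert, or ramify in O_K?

p ramifies

d = -114 ≡ 2 (mod 4), so O_K = ℤ[√-114] and disc(K) = 4d = -456.
disc(K) = -456 = 19·(-24), so p = 19 is ramified.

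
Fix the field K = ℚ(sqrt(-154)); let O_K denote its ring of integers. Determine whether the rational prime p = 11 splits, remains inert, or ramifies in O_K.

11 is ramified

Since -154 ≢ 1 mod 4, the ring of integers is ℤ[√-154] with discriminant 4·(-154) = -616.
Ramification test: 11 | -616. The prime 11 ramifies in K.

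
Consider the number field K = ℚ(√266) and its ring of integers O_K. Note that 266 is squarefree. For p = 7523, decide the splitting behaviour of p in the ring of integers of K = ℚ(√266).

Since 266 ≢ 1 mod 4, the ring of integers is ℤ[√266] with discriminant 4·266 = 1064.
disc(K) = 1064 is not divisible by 7523; 7523 is unramified.
Compute (266/7523) via Euler: 266^((7523-1)/2) mod 7523 = 7522, so (266/7523) = -1.
d is a non-residue mod p, hence 7523 remains inert in O_K.

inert — (7523) stays prime in O_K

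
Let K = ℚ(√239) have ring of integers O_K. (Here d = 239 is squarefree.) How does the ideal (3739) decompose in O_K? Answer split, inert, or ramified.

Since 239 ≢ 1 mod 4, the ring of integers is ℤ[√239] with discriminant 4·239 = 956.
disc(K) = 956 is not divisible by 3739; 3739 is unramified.
Euler's criterion: 239^1869 mod 3739 = 1. Thus (239|3739) = 1.
Legendre symbol 1 ⇒ 3739 is split.

3739 splits in O_K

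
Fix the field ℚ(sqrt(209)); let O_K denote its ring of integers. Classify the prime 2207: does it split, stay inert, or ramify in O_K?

p splits

d = 209 ≡ 1 (mod 4), so O_K = ℤ[(1+√209)/2] and disc(K) = d = 209.
disc(K) = 209 is not divisible by 2207; 2207 is unramified.
(209/2207) = 209^1103 mod 2207 = 1, giving Legendre symbol 1.
Legendre symbol 1 ⇒ 2207 is split.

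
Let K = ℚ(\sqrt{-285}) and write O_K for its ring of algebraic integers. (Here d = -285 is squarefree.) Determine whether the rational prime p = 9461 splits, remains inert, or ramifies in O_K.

split — (9461) = 𝔭₁𝔭₂ with 𝔭₁ ≠ 𝔭₂

Since -285 ≢ 1 mod 4, the ring of integers is ℤ[√-285] with discriminant 4·(-285) = -1140.
9461 ∤ -1140, so 9461 is unramified.
Euler's criterion: (-285)^4730 mod 9461 = 1. Thus (-285|9461) = 1.
Legendre symbol 1 ⇒ 9461 is split.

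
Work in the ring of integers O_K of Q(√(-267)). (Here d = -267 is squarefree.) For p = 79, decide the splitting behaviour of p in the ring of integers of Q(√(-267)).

split

Since -267 ≡ 1 mod 4, the ring of integers is ℤ[(1+√-267)/2] with discriminant -267.
79 ∤ -267, so 79 is unramified.
Compute (-267/79) via Euler: 49^((79-1)/2) mod 79 = 1, so (-267/79) = 1.
Legendre symbol 1 ⇒ 79 is split.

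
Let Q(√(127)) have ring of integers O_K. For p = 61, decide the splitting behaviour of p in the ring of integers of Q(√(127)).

split — (61) = 𝔭₁𝔭₂ with 𝔭₁ ≠ 𝔭₂

Since 127 ≢ 1 mod 4, the ring of integers is ℤ[√127] with discriminant 4·127 = 508.
Since gcd(61, 508) = 1 the prime 61 does not ramify.
Euler's criterion: 127^30 mod 61 = 1. Thus (127|61) = 1.
Legendre symbol 1 ⇒ 61 is split.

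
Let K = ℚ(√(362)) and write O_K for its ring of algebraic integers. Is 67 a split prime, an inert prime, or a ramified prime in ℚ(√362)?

Since 362 ≢ 1 mod 4, the ring of integers is ℤ[√362] with discriminant 4·362 = 1448.
disc(K) = 1448 is not divisible by 67; 67 is unramified.
Euler's criterion: 362^33 mod 67 = 66. Thus (362|67) = -1.
d is a non-residue mod p, hence 67 remains inert in O_K.

inert — (67) stays prime in O_K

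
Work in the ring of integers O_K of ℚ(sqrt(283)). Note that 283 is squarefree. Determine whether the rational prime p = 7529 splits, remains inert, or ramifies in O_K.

inert — (7529) stays prime in O_K

283 mod 4 = 3, hence disc K = 4·283 = 1132 and O_K = ℤ[√283].
Since gcd(7529, 1132) = 1 the prime 7529 does not ramify.
Euler's criterion: 283^3764 mod 7529 = 7528. Thus (283|7529) = -1.
(283/7529) = -1, so 7529 is inert.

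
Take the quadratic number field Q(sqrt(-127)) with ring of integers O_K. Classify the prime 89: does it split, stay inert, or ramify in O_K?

d = -127 ≡ 1 (mod 4), so O_K = ℤ[(1+√-127)/2] and disc(K) = d = -127.
disc(K) = -127 is not divisible by 89; 89 is unramified.
Legendre symbol by Euler's criterion: (-127/89) ≡ (-127)^44 ≡ 88 (mod 89), i.e. (-127/89) = -1.
Legendre symbol -1 ⇒ 89 is inert.

remains prime (inert)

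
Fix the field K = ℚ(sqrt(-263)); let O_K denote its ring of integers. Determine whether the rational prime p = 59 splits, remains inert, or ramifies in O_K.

d = -263 ≡ 1 (mod 4), so O_K = ℤ[(1+√-263)/2] and disc(K) = d = -263.
Since gcd(59, -263) = 1 the prime 59 does not ramify.
Euler's criterion: (-263)^29 mod 59 = 58. Thus (-263|59) = -1.
Legendre symbol -1 ⇒ 59 is inert.

inert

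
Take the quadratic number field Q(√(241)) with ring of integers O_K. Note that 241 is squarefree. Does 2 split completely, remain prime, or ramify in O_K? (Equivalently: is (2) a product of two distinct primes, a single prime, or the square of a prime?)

splits completely

Since 241 ≡ 1 mod 4, the ring of integers is ℤ[(1+√241)/2] with discriminant 241.
Since gcd(2, 241) = 1 the prime 2 does not ramify.
For p = 2 with d ≡ 1 (mod 4): d mod 8 = 1, so 2 splits.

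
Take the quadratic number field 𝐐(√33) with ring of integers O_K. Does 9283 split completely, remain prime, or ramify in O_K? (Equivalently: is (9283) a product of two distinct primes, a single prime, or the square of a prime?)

remains prime (inert)

d = 33 ≡ 1 (mod 4), so O_K = ℤ[(1+√33)/2] and disc(K) = d = 33.
Since gcd(9283, 33) = 1 the prime 9283 does not ramify.
(33/9283) = 33^4641 mod 9283 = 9282, giving Legendre symbol -1.
Legendre symbol -1 ⇒ 9283 is inert.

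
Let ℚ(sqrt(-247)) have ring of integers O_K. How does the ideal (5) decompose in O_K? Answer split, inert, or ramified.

remains prime (inert)

-247 mod 4 = 1, hence disc K = -247 and O_K = ℤ[(1+√-247)/2].
5 ∤ -247, so 5 is unramified.
(-247/5) = 3^2 mod 5 = 4, giving Legendre symbol -1.
d is a non-residue mod p, hence 5 remains inert in O_K.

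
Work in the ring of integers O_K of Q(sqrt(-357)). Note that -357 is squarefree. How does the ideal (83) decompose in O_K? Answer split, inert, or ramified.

inert — (83) stays prime in O_K

Since -357 ≢ 1 mod 4, the ring of integers is ℤ[√-357] with discriminant 4·(-357) = -1428.
disc(K) = -1428 is not divisible by 83; 83 is unramified.
Compute (-357/83) via Euler: 58^((83-1)/2) mod 83 = 82, so (-357/83) = -1.
d is a non-residue mod p, hence 83 remains inert in O_K.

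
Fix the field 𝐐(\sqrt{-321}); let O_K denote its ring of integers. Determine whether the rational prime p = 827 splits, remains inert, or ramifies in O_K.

d = -321 ≡ 3 (mod 4), so O_K = ℤ[√-321] and disc(K) = 4d = -1284.
827 ∤ -1284, so 827 is unramified.
Euler's criterion: (-321)^413 mod 827 = 826. Thus (-321|827) = -1.
Legendre symbol -1 ⇒ 827 is inert.

827 remains inert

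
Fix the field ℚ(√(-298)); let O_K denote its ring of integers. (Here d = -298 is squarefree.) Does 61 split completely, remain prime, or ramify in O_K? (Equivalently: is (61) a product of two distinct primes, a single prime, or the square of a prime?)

Since -298 ≢ 1 mod 4, the ring of integers is ℤ[√-298] with discriminant 4·(-298) = -1192.
Since gcd(61, -1192) = 1 the prime 61 does not ramify.
Legendre symbol by Euler's criterion: (-298/61) ≡ (-298)^30 ≡ 60 (mod 61), i.e. (-298/61) = -1.
(-298/61) = -1, so 61 is inert.

inert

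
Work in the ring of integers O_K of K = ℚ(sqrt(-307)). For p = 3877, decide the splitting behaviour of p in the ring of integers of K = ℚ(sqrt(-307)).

inert

-307 mod 4 = 1, hence disc K = -307 and O_K = ℤ[(1+√-307)/2].
disc(K) = -307 is not divisible by 3877; 3877 is unramified.
Compute (-307/3877) via Euler: 3570^((3877-1)/2) mod 3877 = 3876, so (-307/3877) = -1.
(-307/3877) = -1, so 3877 is inert.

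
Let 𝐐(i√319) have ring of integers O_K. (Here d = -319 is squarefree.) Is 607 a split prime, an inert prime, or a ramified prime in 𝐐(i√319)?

-319 mod 4 = 1, hence disc K = -319 and O_K = ℤ[(1+√-319)/2].
Since gcd(607, -319) = 1 the prime 607 does not ramify.
(-319/607) = 288^303 mod 607 = 1, giving Legendre symbol 1.
Legendre symbol 1 ⇒ 607 is split.

split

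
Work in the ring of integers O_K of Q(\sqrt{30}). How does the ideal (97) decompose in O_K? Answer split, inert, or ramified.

Since 30 ≢ 1 mod 4, the ring of integers is ℤ[√30] with discriminant 4·30 = 120.
97 ∤ 120, so 97 is unramified.
Legendre symbol by Euler's criterion: (30/97) ≡ 30^48 ≡ 96 (mod 97), i.e. (30/97) = -1.
d is a non-residue mod p, hence 97 remains inert in O_K.

inert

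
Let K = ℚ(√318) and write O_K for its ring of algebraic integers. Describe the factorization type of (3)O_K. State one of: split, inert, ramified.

318 mod 4 = 2, hence disc K = 4·318 = 1272 and O_K = ℤ[√318].
Ramification test: 3 | 1272. The prime 3 ramifies in K.

ramifies in O_K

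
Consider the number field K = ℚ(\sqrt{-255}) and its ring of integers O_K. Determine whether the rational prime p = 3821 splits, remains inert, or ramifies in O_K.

d = -255 ≡ 1 (mod 4), so O_K = ℤ[(1+√-255)/2] and disc(K) = d = -255.
disc(K) = -255 is not divisible by 3821; 3821 is unramified.
Euler's criterion: (-255)^1910 mod 3821 = 3820. Thus (-255|3821) = -1.
(-255/3821) = -1, so 3821 is inert.

3821 remains inert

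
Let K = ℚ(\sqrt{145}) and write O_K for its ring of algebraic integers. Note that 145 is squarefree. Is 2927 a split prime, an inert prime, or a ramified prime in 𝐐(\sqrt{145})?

p splits

d = 145 ≡ 1 (mod 4), so O_K = ℤ[(1+√145)/2] and disc(K) = d = 145.
Since gcd(2927, 145) = 1 the prime 2927 does not ramify.
Compute (145/2927) via Euler: 145^((2927-1)/2) mod 2927 = 1, so (145/2927) = 1.
(145/2927) = 1, so 2927 splits.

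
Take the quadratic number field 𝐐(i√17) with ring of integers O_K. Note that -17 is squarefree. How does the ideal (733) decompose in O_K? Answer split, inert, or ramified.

split — (733) = 𝔭₁𝔭₂ with 𝔭₁ ≠ 𝔭₂

d = -17 ≡ 3 (mod 4), so O_K = ℤ[√-17] and disc(K) = 4d = -68.
disc(K) = -68 is not divisible by 733; 733 is unramified.
(-17/733) = 716^366 mod 733 = 1, giving Legendre symbol 1.
d is a quadratic residue mod p, hence 733 splits in O_K.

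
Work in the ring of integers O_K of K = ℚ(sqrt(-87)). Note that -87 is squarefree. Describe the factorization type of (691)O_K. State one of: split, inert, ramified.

-87 mod 4 = 1, hence disc K = -87 and O_K = ℤ[(1+√-87)/2].
disc(K) = -87 is not divisible by 691; 691 is unramified.
Euler's criterion: (-87)^345 mod 691 = 1. Thus (-87|691) = 1.
d is a quadratic residue mod p, hence 691 splits in O_K.

splits completely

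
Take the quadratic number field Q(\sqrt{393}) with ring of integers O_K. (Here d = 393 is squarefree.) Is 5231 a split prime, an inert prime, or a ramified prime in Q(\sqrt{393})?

d = 393 ≡ 1 (mod 4), so O_K = ℤ[(1+√393)/2] and disc(K) = d = 393.
5231 ∤ 393, so 5231 is unramified.
(393/5231) = 393^2615 mod 5231 = 1, giving Legendre symbol 1.
Legendre symbol 1 ⇒ 5231 is split.

splits completely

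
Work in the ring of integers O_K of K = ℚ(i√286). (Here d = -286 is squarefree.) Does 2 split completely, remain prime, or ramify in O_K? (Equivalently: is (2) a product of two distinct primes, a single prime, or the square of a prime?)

d = -286 ≡ 2 (mod 4), so O_K = ℤ[√-286] and disc(K) = 4d = -1144.
Ramification test: 2 | -1144. The prime 2 ramifies in K.

ramified — (2) = 𝔭²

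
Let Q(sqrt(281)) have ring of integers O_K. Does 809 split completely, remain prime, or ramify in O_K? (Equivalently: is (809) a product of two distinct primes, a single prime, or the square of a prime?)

split

d = 281 ≡ 1 (mod 4), so O_K = ℤ[(1+√281)/2] and disc(K) = d = 281.
809 ∤ 281, so 809 is unramified.
Legendre symbol by Euler's criterion: (281/809) ≡ 281^404 ≡ 1 (mod 809), i.e. (281/809) = 1.
d is a quadratic residue mod p, hence 809 splits in O_K.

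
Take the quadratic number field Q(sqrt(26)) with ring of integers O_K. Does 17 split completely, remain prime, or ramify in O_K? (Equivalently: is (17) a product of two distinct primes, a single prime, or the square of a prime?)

split — (17) = 𝔭₁𝔭₂ with 𝔭₁ ≠ 𝔭₂

26 mod 4 = 2, hence disc K = 4·26 = 104 and O_K = ℤ[√26].
disc(K) = 104 is not divisible by 17; 17 is unramified.
Euler's criterion: 26^8 mod 17 = 1. Thus (26|17) = 1.
(26/17) = 1, so 17 splits.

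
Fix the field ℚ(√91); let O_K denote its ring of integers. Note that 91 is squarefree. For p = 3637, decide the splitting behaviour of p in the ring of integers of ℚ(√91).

split — (3637) = 𝔭₁𝔭₂ with 𝔭₁ ≠ 𝔭₂

d = 91 ≡ 3 (mod 4), so O_K = ℤ[√91] and disc(K) = 4d = 364.
3637 ∤ 364, so 3637 is unramified.
Euler's criterion: 91^1818 mod 3637 = 1. Thus (91|3637) = 1.
d is a quadratic residue mod p, hence 3637 splits in O_K.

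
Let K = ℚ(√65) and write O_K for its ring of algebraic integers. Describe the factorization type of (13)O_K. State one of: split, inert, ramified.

Since 65 ≡ 1 mod 4, the ring of integers is ℤ[(1+√65)/2] with discriminant 65.
Ramification test: 13 | 65. The prime 13 ramifies in K.

ramified — (13) = 𝔭²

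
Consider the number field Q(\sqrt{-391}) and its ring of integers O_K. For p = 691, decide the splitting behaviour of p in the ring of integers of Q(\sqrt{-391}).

d = -391 ≡ 1 (mod 4), so O_K = ℤ[(1+√-391)/2] and disc(K) = d = -391.
691 ∤ -391, so 691 is unramified.
(-391/691) = 300^345 mod 691 = 690, giving Legendre symbol -1.
Legendre symbol -1 ⇒ 691 is inert.

p is inert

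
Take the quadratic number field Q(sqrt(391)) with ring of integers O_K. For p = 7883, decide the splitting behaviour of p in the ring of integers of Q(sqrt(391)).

Since 391 ≢ 1 mod 4, the ring of integers is ℤ[√391] with discriminant 4·391 = 1564.
Since gcd(7883, 1564) = 1 the prime 7883 does not ramify.
(391/7883) = 391^3941 mod 7883 = 7882, giving Legendre symbol -1.
(391/7883) = -1, so 7883 is inert.

p is inert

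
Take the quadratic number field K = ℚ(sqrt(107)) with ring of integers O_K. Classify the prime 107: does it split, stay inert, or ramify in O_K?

d = 107 ≡ 3 (mod 4), so O_K = ℤ[√107] and disc(K) = 4d = 428.
107 divides disc(K) = 428, so 107 ramifies.

107 is ramified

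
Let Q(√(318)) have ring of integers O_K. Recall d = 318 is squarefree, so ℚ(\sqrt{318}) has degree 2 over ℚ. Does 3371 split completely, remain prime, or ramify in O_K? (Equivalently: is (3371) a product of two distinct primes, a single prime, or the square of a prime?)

Since 318 ≢ 1 mod 4, the ring of integers is ℤ[√318] with discriminant 4·318 = 1272.
3371 ∤ 1272, so 3371 is unramified.
(318/3371) = 318^1685 mod 3371 = 1, giving Legendre symbol 1.
Legendre symbol 1 ⇒ 3371 is split.

splits completely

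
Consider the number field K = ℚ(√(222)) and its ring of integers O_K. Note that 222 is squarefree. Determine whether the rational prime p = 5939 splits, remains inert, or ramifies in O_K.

222 mod 4 = 2, hence disc K = 4·222 = 888 and O_K = ℤ[√222].
Since gcd(5939, 888) = 1 the prime 5939 does not ramify.
Compute (222/5939) via Euler: 222^((5939-1)/2) mod 5939 = 1, so (222/5939) = 1.
(222/5939) = 1, so 5939 splits.

splits completely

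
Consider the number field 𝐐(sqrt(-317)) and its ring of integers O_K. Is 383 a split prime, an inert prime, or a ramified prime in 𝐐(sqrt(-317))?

Since -317 ≢ 1 mod 4, the ring of integers is ℤ[√-317] with discriminant 4·(-317) = -1268.
383 ∤ -1268, so 383 is unramified.
Euler's criterion: (-317)^191 mod 383 = 382. Thus (-317|383) = -1.
(-317/383) = -1, so 383 is inert.

inert — (383) stays prime in O_K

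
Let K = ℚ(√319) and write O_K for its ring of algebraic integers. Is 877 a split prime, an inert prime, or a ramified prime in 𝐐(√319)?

remains prime (inert)

Since 319 ≢ 1 mod 4, the ring of integers is ℤ[√319] with discriminant 4·319 = 1276.
disc(K) = 1276 is not divisible by 877; 877 is unramified.
Euler's criterion: 319^438 mod 877 = 876. Thus (319|877) = -1.
d is a non-residue mod p, hence 877 remains inert in O_K.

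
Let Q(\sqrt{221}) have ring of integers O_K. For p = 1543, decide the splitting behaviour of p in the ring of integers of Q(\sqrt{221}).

Since 221 ≡ 1 mod 4, the ring of integers is ℤ[(1+√221)/2] with discriminant 221.
disc(K) = 221 is not divisible by 1543; 1543 is unramified.
Euler's criterion: 221^771 mod 1543 = 1. Thus (221|1543) = 1.
d is a quadratic residue mod p, hence 1543 splits in O_K.

1543 splits in O_K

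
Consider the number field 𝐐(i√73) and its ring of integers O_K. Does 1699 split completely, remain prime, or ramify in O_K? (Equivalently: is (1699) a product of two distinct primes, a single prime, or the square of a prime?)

p splits

-73 mod 4 = 3, hence disc K = 4·(-73) = -292 and O_K = ℤ[√-73].
1699 ∤ -292, so 1699 is unramified.
(-73/1699) = 1626^849 mod 1699 = 1, giving Legendre symbol 1.
d is a quadratic residue mod p, hence 1699 splits in O_K.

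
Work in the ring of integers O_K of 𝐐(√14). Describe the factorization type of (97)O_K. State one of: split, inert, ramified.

Since 14 ≢ 1 mod 4, the ring of integers is ℤ[√14] with discriminant 4·14 = 56.
97 ∤ 56, so 97 is unramified.
Legendre symbol by Euler's criterion: (14/97) ≡ 14^48 ≡ 96 (mod 97), i.e. (14/97) = -1.
Legendre symbol -1 ⇒ 97 is inert.

p is inert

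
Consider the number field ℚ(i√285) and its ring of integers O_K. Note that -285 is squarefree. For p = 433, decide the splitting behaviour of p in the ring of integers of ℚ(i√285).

433 splits in O_K

Since -285 ≢ 1 mod 4, the ring of integers is ℤ[√-285] with discriminant 4·(-285) = -1140.
Since gcd(433, -1140) = 1 the prime 433 does not ramify.
Legendre symbol by Euler's criterion: (-285/433) ≡ (-285)^216 ≡ 1 (mod 433), i.e. (-285/433) = 1.
Legendre symbol 1 ⇒ 433 is split.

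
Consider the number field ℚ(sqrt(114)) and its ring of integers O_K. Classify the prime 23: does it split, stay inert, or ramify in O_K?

inert — (23) stays prime in O_K

Since 114 ≢ 1 mod 4, the ring of integers is ℤ[√114] with discriminant 4·114 = 456.
23 ∤ 456, so 23 is unramified.
(114/23) = 22^11 mod 23 = 22, giving Legendre symbol -1.
(114/23) = -1, so 23 is inert.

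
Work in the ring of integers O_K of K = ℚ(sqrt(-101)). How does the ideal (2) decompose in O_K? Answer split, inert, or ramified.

d = -101 ≡ 3 (mod 4), so O_K = ℤ[√-101] and disc(K) = 4d = -404.
2 divides disc(K) = -404, so 2 ramifies.

2 is ramified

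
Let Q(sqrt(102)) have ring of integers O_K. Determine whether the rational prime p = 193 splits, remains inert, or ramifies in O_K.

Since 102 ≢ 1 mod 4, the ring of integers is ℤ[√102] with discriminant 4·102 = 408.
disc(K) = 408 is not divisible by 193; 193 is unramified.
(102/193) = 102^96 mod 193 = 192, giving Legendre symbol -1.
d is a non-residue mod p, hence 193 remains inert in O_K.

p is inert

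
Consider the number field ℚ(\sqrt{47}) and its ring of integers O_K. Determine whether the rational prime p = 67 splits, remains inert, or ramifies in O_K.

67 splits in O_K

Since 47 ≢ 1 mod 4, the ring of integers is ℤ[√47] with discriminant 4·47 = 188.
disc(K) = 188 is not divisible by 67; 67 is unramified.
Compute (47/67) via Euler: 47^((67-1)/2) mod 67 = 1, so (47/67) = 1.
(47/67) = 1, so 67 splits.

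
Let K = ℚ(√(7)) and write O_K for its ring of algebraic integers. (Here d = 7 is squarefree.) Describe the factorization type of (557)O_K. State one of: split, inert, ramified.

d = 7 ≡ 3 (mod 4), so O_K = ℤ[√7] and disc(K) = 4d = 28.
Since gcd(557, 28) = 1 the prime 557 does not ramify.
(7/557) = 7^278 mod 557 = 1, giving Legendre symbol 1.
d is a quadratic residue mod p, hence 557 splits in O_K.

p splits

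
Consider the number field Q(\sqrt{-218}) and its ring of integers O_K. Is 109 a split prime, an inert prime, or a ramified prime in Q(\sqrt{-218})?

p ramifies

d = -218 ≡ 2 (mod 4), so O_K = ℤ[√-218] and disc(K) = 4d = -872.
Ramification test: 109 | -872. The prime 109 ramifies in K.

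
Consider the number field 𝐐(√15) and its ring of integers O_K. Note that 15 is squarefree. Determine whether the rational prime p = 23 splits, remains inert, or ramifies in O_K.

d = 15 ≡ 3 (mod 4), so O_K = ℤ[√15] and disc(K) = 4d = 60.
Since gcd(23, 60) = 1 the prime 23 does not ramify.
Euler's criterion: 15^11 mod 23 = 22. Thus (15|23) = -1.
(15/23) = -1, so 23 is inert.

remains prime (inert)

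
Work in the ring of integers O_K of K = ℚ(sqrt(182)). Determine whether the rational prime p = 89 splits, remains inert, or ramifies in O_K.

p splits

Since 182 ≢ 1 mod 4, the ring of integers is ℤ[√182] with discriminant 4·182 = 728.
disc(K) = 728 is not divisible by 89; 89 is unramified.
Legendre symbol by Euler's criterion: (182/89) ≡ 182^44 ≡ 1 (mod 89), i.e. (182/89) = 1.
d is a quadratic residue mod p, hence 89 splits in O_K.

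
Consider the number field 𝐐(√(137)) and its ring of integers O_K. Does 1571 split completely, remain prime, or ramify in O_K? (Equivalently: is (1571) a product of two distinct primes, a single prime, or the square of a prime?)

d = 137 ≡ 1 (mod 4), so O_K = ℤ[(1+√137)/2] and disc(K) = d = 137.
1571 ∤ 137, so 1571 is unramified.
Compute (137/1571) via Euler: 137^((1571-1)/2) mod 1571 = 1, so (137/1571) = 1.
(137/1571) = 1, so 1571 splits.

1571 splits in O_K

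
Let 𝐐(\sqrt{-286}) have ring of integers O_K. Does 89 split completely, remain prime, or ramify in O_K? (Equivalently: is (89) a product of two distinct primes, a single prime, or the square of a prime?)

Since -286 ≢ 1 mod 4, the ring of integers is ℤ[√-286] with discriminant 4·(-286) = -1144.
89 ∤ -1144, so 89 is unramified.
Compute (-286/89) via Euler: 70^((89-1)/2) mod 89 = 88, so (-286/89) = -1.
(-286/89) = -1, so 89 is inert.

inert — (89) stays prime in O_K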